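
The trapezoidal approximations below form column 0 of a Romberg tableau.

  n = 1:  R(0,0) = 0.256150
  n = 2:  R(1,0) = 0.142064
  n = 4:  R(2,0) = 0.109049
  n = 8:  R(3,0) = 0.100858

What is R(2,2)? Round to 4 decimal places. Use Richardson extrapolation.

Richardson extrapolation on the trapezoidal column (denominator 4−1=3):
R(1,1) = (4·0.142064 − 0.256150) / 3 = 0.104035
R(2,1) = (4·0.109049 − 0.142064) / 3 = 0.098044
R(2,2) = 0.098044 + (0.098044 − 0.104035)/15 = 0.097645

0.0976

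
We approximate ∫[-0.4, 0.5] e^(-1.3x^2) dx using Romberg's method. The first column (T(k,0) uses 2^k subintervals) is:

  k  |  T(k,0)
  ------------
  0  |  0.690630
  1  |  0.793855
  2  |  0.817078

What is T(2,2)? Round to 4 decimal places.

Richardson extrapolation on the trapezoidal column (denominator 4−1=3):
T(1,1) = (4·0.793855 − 0.690630) / 3 = 0.828263
T(2,1) = (4·0.817078 − 0.793855) / 3 = 0.824819
T(2,2) = (16·0.824819 − 0.828263) / 15 = 0.824589
(Column j=1 coincides with Simpson's rule on the same nodes.)

0.8246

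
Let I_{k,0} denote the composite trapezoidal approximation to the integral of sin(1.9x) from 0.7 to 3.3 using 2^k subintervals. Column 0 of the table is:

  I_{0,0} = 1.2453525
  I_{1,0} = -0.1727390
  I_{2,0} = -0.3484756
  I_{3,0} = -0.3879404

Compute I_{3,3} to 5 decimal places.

Richardson extrapolation on the trapezoidal column (denominator 4−1=3):
I_{1,1} = -0.1727390 + (-0.1727390 − 1.2453525)/3 = -0.6454362
I_{2,1} = (4·(-0.3484756) − (-0.1727390)) / 3 = -0.4070545
I_{3,1} = (4·(-0.3879404) − (-0.3484756)) / 3 = -0.4010953
I_{2,2} = -0.4070545 + (-0.4070545 − (-0.6454362))/15 = -0.3911624
I_{3,2} = (16·(-0.4010953) − (-0.4070545)) / 15 = -0.4006980
I_{3,3} = (64·(-0.4006980) − (-0.3911624)) / 63 = -0.4008494

-0.40085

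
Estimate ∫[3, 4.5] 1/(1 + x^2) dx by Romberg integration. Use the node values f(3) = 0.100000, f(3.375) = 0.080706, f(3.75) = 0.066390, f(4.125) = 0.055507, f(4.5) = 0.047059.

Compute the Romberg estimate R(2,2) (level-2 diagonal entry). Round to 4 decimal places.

R(0,0) (trapezoid, 1 panel, h=1.5000): 0.110294
R(1,0) (trapezoid, 2 panels, h=0.7500): 0.104940
R(2,0) (trapezoid, 4 panels, h=0.3750): 0.103550
R(1,1) = 0.104940 + (0.104940 − 0.110294)/3 = 0.103155
R(2,1) = 0.103550 + (0.103550 − 0.104940)/3 = 0.103087
R(2,2) = 0.103087 + (0.103087 − 0.103155)/15 = 0.103082

0.1031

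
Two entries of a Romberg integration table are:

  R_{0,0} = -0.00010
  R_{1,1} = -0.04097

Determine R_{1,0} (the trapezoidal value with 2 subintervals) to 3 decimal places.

-0.031

From R_{1,1} = (4·R_{1,0} − R_{0,0})/3, solve for R_{1,0}:
4·R_{1,0} = 3·(-0.04097) + (-0.00010) = -0.12301
R_{1,0} = -0.03075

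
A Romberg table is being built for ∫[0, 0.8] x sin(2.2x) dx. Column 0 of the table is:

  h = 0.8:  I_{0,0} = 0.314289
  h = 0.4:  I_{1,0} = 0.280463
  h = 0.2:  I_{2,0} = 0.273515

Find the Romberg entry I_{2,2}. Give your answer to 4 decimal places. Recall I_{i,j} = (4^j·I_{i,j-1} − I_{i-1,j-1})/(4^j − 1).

0.2713

I_{1,1} = 0.280463 + (0.280463 − 0.314289)/3 = 0.269188
I_{2,1} = 0.273515 + (0.273515 − 0.280463)/3 = 0.271199
I_{2,2} = 0.271199 + (0.271199 − 0.269188)/15 = 0.271333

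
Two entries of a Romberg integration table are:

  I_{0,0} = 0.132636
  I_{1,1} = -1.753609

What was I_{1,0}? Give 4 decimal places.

From I_{1,1} = (4·I_{1,0} − I_{0,0})/3, solve for I_{1,0}:
4·I_{1,0} = 3·(-1.753609) + 0.132636 = -5.128191
I_{1,0} = -1.282048

-1.2820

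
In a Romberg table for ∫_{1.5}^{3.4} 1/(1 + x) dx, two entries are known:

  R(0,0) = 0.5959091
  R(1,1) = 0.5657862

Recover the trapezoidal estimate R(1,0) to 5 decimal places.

0.57332

From R(1,1) = (4·R(1,0) − R(0,0))/3, solve for R(1,0):
4·R(1,0) = 3·0.5657862 + 0.5959091 = 2.2932677
R(1,0) = 0.5733169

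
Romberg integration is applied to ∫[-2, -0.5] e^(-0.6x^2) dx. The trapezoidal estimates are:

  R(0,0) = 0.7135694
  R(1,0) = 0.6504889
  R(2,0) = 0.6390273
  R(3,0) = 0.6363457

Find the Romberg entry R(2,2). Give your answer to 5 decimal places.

0.63559

R(1,1) = 0.6504889 + (0.6504889 − 0.7135694)/3 = 0.6294621
R(2,1) = 0.6390273 + (0.6390273 − 0.6504889)/3 = 0.6352068
R(2,2) = (16·0.6352068 − 0.6294621) / 15 = 0.6355898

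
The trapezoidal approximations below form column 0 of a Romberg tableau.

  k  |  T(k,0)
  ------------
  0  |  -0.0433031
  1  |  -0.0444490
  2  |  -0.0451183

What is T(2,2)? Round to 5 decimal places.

-0.04538

Richardson extrapolation on the trapezoidal column (denominator 4−1=3):
T(1,1) = -0.0444490 + (-0.0444490 − (-0.0433031))/3 = -0.0448310
T(2,1) = (4·(-0.0451183) − (-0.0444490)) / 3 = -0.0453414
T(2,2) = -0.0453414 + (-0.0453414 − (-0.0448310))/15 = -0.0453754
(Column j=1 coincides with Simpson's rule on the same nodes.)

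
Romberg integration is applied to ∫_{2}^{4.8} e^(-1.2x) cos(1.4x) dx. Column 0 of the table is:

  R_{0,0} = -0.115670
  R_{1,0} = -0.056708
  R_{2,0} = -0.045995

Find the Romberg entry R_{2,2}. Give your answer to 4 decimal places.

-0.0428

R_{1,1} = (4·(-0.056708) − (-0.115670)) / 3 = -0.037054
R_{2,1} = -0.045995 + (-0.045995 − (-0.056708))/3 = -0.042424
R_{2,2} = -0.042424 + (-0.042424 − (-0.037054))/15 = -0.042782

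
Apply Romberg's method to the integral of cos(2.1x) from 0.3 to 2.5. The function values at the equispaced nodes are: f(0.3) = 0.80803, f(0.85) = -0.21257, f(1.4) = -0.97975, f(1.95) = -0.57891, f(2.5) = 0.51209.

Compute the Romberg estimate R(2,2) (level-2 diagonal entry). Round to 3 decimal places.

R(0,0) (trapezoid, 1 panel, h=2.2000): 1.45213
R(1,0) (trapezoid, 2 panels, h=1.1000): -0.35166
R(2,0) (trapezoid, 4 panels, h=0.5500): -0.61114
R(1,1) = -0.35166 + (-0.35166 − 1.45213)/3 = -0.95292
R(2,1) = -0.61114 + (-0.61114 − (-0.35166))/3 = -0.69763
R(2,2) = -0.69763 + (-0.69763 − (-0.95292))/15 = -0.68061

-0.681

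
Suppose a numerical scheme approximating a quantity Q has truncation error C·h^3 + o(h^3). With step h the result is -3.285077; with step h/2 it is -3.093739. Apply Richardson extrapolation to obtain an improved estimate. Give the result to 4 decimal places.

-3.0664

The leading error scales as h^3; refining by a factor of 2 reduces it by 2^3 = 8.
Extrapolated value = (8·A(h/2) − A(h)) / (8 − 1)
= (8·(-3.093739) − (-3.285077)) / 7
= -21.464835 / 7 = -3.066405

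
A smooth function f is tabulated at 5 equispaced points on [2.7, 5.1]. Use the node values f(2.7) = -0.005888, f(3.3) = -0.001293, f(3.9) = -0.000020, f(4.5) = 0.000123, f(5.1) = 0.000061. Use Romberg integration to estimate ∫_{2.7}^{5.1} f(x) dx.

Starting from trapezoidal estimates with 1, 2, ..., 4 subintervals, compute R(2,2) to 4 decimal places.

-0.0021

R(0,0) (trapezoid, 1 panel, h=2.4000): -0.006992
R(1,0) (trapezoid, 2 panels, h=1.2000): -0.003520
R(2,0) (trapezoid, 4 panels, h=0.6000): -0.002462
R(1,1) = -0.003520 + (-0.003520 − (-0.006992))/3 = -0.002363
R(2,1) = -0.002462 + (-0.002462 − (-0.003520))/3 = -0.002109
R(2,2) = -0.002109 + (-0.002109 − (-0.002363))/15 = -0.002092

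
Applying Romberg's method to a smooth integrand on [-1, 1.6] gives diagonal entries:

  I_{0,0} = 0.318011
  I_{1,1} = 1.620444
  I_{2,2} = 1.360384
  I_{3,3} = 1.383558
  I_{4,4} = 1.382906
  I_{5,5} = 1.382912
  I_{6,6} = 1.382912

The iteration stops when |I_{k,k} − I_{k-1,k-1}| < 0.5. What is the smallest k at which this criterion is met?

|I_{1,1} − I_{0,0}| = 1.302433 ≥ 0.5
|I_{2,2} − I_{1,1}| = 0.260060 < 0.5

k = 2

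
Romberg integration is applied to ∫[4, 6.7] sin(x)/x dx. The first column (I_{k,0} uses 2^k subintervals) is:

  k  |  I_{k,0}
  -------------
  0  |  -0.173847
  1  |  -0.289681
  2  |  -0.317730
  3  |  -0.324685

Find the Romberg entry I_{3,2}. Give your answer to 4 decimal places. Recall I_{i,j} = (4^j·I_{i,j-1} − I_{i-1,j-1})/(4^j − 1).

-0.3270

Richardson extrapolation on the trapezoidal column (denominator 4−1=3):
I_{2,1} = (4·(-0.317730) − (-0.289681)) / 3 = -0.327080
I_{3,1} = (4·(-0.324685) − (-0.317730)) / 3 = -0.327003
I_{3,2} = (16·(-0.327003) − (-0.327080)) / 15 = -0.326998
(Column j=1 coincides with Simpson's rule on the same nodes.)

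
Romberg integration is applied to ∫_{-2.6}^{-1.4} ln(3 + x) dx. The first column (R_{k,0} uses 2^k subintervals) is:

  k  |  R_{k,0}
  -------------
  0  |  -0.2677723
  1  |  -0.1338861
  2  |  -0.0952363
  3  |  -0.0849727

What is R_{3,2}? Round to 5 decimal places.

R_{2,1} = (4·(-0.0952363) − (-0.1338861)) / 3 = -0.0823530
R_{3,1} = -0.0849727 + (-0.0849727 − (-0.0952363))/3 = -0.0815515
R_{3,2} = (16·(-0.0815515) − (-0.0823530)) / 15 = -0.0814981

-0.08150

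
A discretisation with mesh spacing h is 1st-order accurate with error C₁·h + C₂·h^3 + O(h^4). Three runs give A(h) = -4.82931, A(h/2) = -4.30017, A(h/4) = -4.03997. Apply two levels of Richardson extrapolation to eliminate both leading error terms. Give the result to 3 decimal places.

-3.781

First eliminate the h term (factor 2^1 = 2):
  B₁ = (2·(-4.30017) − (-4.82931))/1 = -3.77103
  B₂ = (2·(-4.03997) − (-4.30017))/1 = -3.77977
Then eliminate the h^3 term (factor 2^3 = 8):
  (8·(-3.77977) − (-3.77103))/7 = -3.78102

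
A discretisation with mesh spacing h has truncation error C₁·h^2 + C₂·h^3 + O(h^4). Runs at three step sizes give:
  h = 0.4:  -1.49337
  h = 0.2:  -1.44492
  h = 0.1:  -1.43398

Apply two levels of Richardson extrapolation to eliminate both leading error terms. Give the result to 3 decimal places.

-1.431

First eliminate the h^2 term (factor 2^2 = 4):
  B₁ = (4·(-1.44492) − (-1.49337))/3 = -1.42877
  B₂ = (4·(-1.43398) − (-1.44492))/3 = -1.43033
Then eliminate the h^3 term (factor 2^3 = 8):
  (8·(-1.43033) − (-1.42877))/7 = -1.43055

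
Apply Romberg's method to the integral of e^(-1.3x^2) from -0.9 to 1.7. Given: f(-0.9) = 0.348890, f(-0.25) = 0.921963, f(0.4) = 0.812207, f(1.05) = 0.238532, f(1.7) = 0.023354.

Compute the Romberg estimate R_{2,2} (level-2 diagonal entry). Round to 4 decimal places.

1.4297

R_{0,0} (trapezoid, 1 panel, h=2.6000): 0.483917
R_{1,0} (trapezoid, 2 panels, h=1.3000): 1.297828
R_{2,0} (trapezoid, 4 panels, h=0.6500): 1.403236
R_{1,1} = 1.297828 + (1.297828 − 0.483917)/3 = 1.569132
R_{2,1} = 1.403236 + (1.403236 − 1.297828)/3 = 1.438372
R_{2,2} = 1.438372 + (1.438372 − 1.569132)/15 = 1.429655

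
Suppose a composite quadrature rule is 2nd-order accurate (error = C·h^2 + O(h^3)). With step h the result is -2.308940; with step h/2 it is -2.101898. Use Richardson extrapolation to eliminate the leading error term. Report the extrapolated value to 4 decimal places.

-2.0329

The leading error scales as h^2; refining by a factor of 2 reduces it by 2^2 = 4.
Extrapolated value = (4·A(h/2) − A(h)) / (4 − 1)
= (4·(-2.101898) − (-2.308940)) / 3
= -6.098652 / 3 = -2.032884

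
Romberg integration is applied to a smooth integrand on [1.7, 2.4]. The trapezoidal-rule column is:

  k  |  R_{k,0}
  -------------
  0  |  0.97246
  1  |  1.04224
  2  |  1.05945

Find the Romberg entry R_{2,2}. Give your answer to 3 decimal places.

1.065

R_{1,1} = (4·1.04224 − 0.97246) / 3 = 1.06550
R_{2,1} = 1.05945 + (1.05945 − 1.04224)/3 = 1.06519
R_{2,2} = 1.06519 + (1.06519 − 1.06550)/15 = 1.06517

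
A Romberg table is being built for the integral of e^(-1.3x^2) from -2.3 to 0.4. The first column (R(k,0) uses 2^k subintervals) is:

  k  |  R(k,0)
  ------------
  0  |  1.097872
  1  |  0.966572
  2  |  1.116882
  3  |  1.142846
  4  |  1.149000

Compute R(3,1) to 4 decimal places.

1.1515

Richardson extrapolation on the trapezoidal column (denominator 4−1=3):
R(3,1) = (4·1.142846 − 1.116882) / 3 = 1.151501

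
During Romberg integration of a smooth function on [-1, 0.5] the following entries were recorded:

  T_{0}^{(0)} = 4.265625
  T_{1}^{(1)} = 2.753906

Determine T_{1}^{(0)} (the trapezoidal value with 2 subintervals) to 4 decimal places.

From T_{1}^{(1)} = (4·T_{1}^{(0)} − T_{0}^{(0)})/3, solve for T_{1}^{(0)}:
4·T_{1}^{(0)} = 3·2.753906 + 4.265625 = 12.527343
T_{1}^{(0)} = 3.131836

3.1318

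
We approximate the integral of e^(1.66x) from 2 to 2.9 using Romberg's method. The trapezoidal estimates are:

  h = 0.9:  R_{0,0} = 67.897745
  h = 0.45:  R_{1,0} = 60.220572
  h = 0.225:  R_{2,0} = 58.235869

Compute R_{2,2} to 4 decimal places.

Richardson extrapolation on the trapezoidal column (denominator 4−1=3):
R_{1,1} = 60.220572 + (60.220572 − 67.897745)/3 = 57.661514
R_{2,1} = (4·58.235869 − 60.220572) / 3 = 57.574301
R_{2,2} = (16·57.574301 − 57.661514) / 15 = 57.568487

57.5685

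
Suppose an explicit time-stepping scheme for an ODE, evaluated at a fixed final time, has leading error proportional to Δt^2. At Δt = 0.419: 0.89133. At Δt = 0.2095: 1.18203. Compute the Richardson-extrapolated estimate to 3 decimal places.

The leading error scales as Δt^2; refining by a factor of 2 reduces it by 2^2 = 4.
Extrapolated value = (4·A(Δt/2) − A(Δt)) / (4 − 1)
= (4·1.18203 − 0.89133) / 3
= 3.83679 / 3 = 1.27893

1.279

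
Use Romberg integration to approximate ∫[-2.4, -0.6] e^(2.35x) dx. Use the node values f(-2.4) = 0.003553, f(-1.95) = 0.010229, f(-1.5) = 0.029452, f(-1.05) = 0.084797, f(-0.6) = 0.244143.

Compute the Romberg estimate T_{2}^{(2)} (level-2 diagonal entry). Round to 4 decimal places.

0.1026

T_{0}^{(0)} (trapezoid, 1 panel, h=1.8000): 0.222926
T_{1}^{(0)} (trapezoid, 2 panels, h=0.9000): 0.137970
T_{2}^{(0)} (trapezoid, 4 panels, h=0.4500): 0.111747
T_{1}^{(1)} = 0.137970 + (0.137970 − 0.222926)/3 = 0.109651
T_{2}^{(1)} = 0.111747 + (0.111747 − 0.137970)/3 = 0.103006
T_{2}^{(2)} = 0.103006 + (0.103006 − 0.109651)/15 = 0.102563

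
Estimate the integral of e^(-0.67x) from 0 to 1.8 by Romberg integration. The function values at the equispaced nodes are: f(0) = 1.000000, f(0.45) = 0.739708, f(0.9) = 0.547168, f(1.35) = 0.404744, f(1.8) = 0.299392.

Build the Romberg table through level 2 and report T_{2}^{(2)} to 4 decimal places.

1.0457

T_{0}^{(0)} (trapezoid, 1 panel, h=1.8000): 1.169453
T_{1}^{(0)} (trapezoid, 2 panels, h=0.9000): 1.077178
T_{2}^{(0)} (trapezoid, 4 panels, h=0.4500): 1.053592
T_{1}^{(1)} = 1.077178 + (1.077178 − 1.169453)/3 = 1.046420
T_{2}^{(1)} = 1.053592 + (1.053592 − 1.077178)/3 = 1.045730
T_{2}^{(2)} = 1.045730 + (1.045730 − 1.046420)/15 = 1.045684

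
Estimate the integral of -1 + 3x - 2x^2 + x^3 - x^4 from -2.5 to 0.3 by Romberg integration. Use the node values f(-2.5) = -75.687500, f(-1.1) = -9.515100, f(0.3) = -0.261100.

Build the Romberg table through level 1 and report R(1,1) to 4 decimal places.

-53.2042

R(0,0) (trapezoid, 1 panel, h=2.8000): -106.328040
R(1,0) (trapezoid, 2 panels, h=1.4000): -66.485160
R(1,1) = -66.485160 + (-66.485160 − (-106.328040))/3 = -53.204200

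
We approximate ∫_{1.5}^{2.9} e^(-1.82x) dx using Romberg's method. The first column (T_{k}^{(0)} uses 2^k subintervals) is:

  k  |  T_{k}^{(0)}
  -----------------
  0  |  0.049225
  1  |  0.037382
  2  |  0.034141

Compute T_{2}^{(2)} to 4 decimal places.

T_{1}^{(1)} = 0.037382 + (0.037382 − 0.049225)/3 = 0.033434
T_{2}^{(1)} = (4·0.034141 − 0.037382) / 3 = 0.033061
T_{2}^{(2)} = 0.033061 + (0.033061 − 0.033434)/15 = 0.033036
(Column j=1 coincides with Simpson's rule on the same nodes.)

0.0330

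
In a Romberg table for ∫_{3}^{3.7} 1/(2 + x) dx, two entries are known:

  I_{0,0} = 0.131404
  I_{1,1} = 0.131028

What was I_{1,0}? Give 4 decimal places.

From I_{1,1} = (4·I_{1,0} − I_{0,0})/3, solve for I_{1,0}:
4·I_{1,0} = 3·0.131028 + 0.131404 = 0.524488
I_{1,0} = 0.131122

0.1311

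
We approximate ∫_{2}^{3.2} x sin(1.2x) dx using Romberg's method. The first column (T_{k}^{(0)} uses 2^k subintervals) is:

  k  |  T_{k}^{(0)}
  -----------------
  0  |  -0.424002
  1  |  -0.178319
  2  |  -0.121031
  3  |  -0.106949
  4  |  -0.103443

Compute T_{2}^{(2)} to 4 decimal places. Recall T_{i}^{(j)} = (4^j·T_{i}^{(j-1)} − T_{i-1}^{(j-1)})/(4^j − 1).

-0.1023

T_{1}^{(1)} = (4·(-0.178319) − (-0.424002)) / 3 = -0.096425
T_{2}^{(1)} = (4·(-0.121031) − (-0.178319)) / 3 = -0.101935
T_{2}^{(2)} = (16·(-0.101935) − (-0.096425)) / 15 = -0.102302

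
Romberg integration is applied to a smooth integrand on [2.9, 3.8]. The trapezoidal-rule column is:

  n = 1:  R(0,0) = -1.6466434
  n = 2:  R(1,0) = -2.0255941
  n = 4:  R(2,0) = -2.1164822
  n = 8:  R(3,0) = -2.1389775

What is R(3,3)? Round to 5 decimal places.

R(1,1) = (4·(-2.0255941) − (-1.6466434)) / 3 = -2.1519110
R(2,1) = (4·(-2.1164822) − (-2.0255941)) / 3 = -2.1467782
R(3,1) = -2.1389775 + (-2.1389775 − (-2.1164822))/3 = -2.1464759
R(2,2) = -2.1467782 + (-2.1467782 − (-2.1519110))/15 = -2.1464360
R(3,2) = (16·(-2.1464759) − (-2.1467782)) / 15 = -2.1464557
R(3,3) = (64·(-2.1464557) − (-2.1464360)) / 63 = -2.1464560

-2.14646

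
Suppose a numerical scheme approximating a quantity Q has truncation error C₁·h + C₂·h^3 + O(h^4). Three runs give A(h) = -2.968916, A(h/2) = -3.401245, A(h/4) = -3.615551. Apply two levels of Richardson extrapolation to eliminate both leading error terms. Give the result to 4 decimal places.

First eliminate the h term (factor 2^1 = 2):
  B₁ = (2·(-3.401245) − (-2.968916))/1 = -3.833574
  B₂ = (2·(-3.615551) − (-3.401245))/1 = -3.829857
Then eliminate the h^3 term (factor 2^3 = 8):
  (8·(-3.829857) − (-3.833574))/7 = -3.829326

-3.8293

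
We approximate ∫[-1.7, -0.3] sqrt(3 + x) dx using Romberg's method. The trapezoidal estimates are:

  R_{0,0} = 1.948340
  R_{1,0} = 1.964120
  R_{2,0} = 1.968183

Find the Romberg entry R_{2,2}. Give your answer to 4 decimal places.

1.9695

R_{1,1} = 1.964120 + (1.964120 − 1.948340)/3 = 1.969380
R_{2,1} = 1.968183 + (1.968183 − 1.964120)/3 = 1.969537
R_{2,2} = 1.969537 + (1.969537 − 1.969380)/15 = 1.969547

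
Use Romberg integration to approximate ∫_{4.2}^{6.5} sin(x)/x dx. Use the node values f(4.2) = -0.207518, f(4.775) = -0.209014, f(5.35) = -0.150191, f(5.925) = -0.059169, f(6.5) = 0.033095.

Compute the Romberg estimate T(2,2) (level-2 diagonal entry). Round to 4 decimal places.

T(0,0) (trapezoid, 1 panel, h=2.3000): -0.200586
T(1,0) (trapezoid, 2 panels, h=1.1500): -0.273013
T(2,0) (trapezoid, 4 panels, h=0.5750): -0.290712
T(1,1) = -0.273013 + (-0.273013 − (-0.200586))/3 = -0.297155
T(2,1) = -0.290712 + (-0.290712 − (-0.273013))/3 = -0.296612
T(2,2) = -0.296612 + (-0.296612 − (-0.297155))/15 = -0.296576

-0.2966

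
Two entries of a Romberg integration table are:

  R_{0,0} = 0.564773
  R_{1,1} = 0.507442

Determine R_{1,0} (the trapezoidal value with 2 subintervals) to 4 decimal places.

0.5218

From R_{1,1} = (4·R_{1,0} − R_{0,0})/3, solve for R_{1,0}:
4·R_{1,0} = 3·0.507442 + 0.564773 = 2.087099
R_{1,0} = 0.521775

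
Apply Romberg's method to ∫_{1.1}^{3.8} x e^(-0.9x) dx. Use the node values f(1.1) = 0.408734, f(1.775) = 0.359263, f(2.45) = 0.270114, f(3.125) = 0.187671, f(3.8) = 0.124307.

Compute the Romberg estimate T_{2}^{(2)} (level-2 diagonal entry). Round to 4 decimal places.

T_{0}^{(0)} (trapezoid, 1 panel, h=2.7000): 0.719605
T_{1}^{(0)} (trapezoid, 2 panels, h=1.3500): 0.724457
T_{2}^{(0)} (trapezoid, 4 panels, h=0.6750): 0.731409
T_{1}^{(1)} = 0.724457 + (0.724457 − 0.719605)/3 = 0.726074
T_{2}^{(1)} = 0.731409 + (0.731409 − 0.724457)/3 = 0.733726
T_{2}^{(2)} = 0.733726 + (0.733726 − 0.726074)/15 = 0.734236

0.7342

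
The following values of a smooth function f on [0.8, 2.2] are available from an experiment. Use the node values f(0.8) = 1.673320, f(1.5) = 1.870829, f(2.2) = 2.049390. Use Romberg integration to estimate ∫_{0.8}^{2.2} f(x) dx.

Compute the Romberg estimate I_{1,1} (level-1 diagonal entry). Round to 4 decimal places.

I_{0,0} (trapezoid, 1 panel, h=1.4000): 2.605897
I_{1,0} (trapezoid, 2 panels, h=0.7000): 2.612529
I_{1,1} = 2.612529 + (2.612529 − 2.605897)/3 = 2.614740

2.6147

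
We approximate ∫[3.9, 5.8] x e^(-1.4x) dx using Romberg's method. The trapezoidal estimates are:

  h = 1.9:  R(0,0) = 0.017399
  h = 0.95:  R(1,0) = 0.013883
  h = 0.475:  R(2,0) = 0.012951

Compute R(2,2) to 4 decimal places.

Richardson extrapolation on the trapezoidal column (denominator 4−1=3):
R(1,1) = 0.013883 + (0.013883 − 0.017399)/3 = 0.012711
R(2,1) = 0.012951 + (0.012951 − 0.013883)/3 = 0.012640
R(2,2) = 0.012640 + (0.012640 − 0.012711)/15 = 0.012635
(Column j=1 coincides with Simpson's rule on the same nodes.)

0.0126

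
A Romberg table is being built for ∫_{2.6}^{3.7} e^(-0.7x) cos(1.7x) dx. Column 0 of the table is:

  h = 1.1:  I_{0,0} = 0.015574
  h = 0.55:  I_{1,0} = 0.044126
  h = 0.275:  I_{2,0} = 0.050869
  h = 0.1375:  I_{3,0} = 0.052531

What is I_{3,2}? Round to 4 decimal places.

I_{2,1} = (4·0.050869 − 0.044126) / 3 = 0.053117
I_{3,1} = 0.052531 + (0.052531 − 0.050869)/3 = 0.053085
I_{3,2} = 0.053085 + (0.053085 − 0.053117)/15 = 0.053083

0.0531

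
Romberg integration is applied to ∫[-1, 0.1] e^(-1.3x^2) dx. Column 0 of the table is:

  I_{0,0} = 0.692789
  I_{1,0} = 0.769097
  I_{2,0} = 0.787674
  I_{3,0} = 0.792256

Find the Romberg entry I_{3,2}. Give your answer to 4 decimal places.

0.7938

Richardson extrapolation on the trapezoidal column (denominator 4−1=3):
I_{2,1} = (4·0.787674 − 0.769097) / 3 = 0.793866
I_{3,1} = 0.792256 + (0.792256 − 0.787674)/3 = 0.793783
I_{3,2} = (16·0.793783 − 0.793866) / 15 = 0.793777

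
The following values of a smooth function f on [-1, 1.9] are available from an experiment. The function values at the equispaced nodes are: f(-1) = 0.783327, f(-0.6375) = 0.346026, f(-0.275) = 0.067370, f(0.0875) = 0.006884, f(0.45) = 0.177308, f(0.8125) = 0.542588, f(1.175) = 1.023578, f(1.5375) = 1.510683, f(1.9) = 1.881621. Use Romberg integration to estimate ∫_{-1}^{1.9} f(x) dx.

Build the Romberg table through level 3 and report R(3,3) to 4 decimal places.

R(0,0) (trapezoid, 1 panel, h=2.9000): 3.864175
R(1,0) (trapezoid, 2 panels, h=1.4500): 2.189184
R(2,0) (trapezoid, 4 panels, h=0.7250): 1.885529
R(3,0) (trapezoid, 8 panels, h=0.3625): 1.815005
R(1,1) = 2.189184 + (2.189184 − 3.864175)/3 = 1.630854
R(2,1) = 1.885529 + (1.885529 − 2.189184)/3 = 1.784311
R(3,1) = 1.815005 + (1.815005 − 1.885529)/3 = 1.791497
R(2,2) = 1.784311 + (1.784311 − 1.630854)/15 = 1.794541
R(3,2) = 1.791497 + (1.791497 − 1.784311)/15 = 1.791976
R(3,3) = 1.791976 + (1.791976 − 1.794541)/63 = 1.791935

1.7919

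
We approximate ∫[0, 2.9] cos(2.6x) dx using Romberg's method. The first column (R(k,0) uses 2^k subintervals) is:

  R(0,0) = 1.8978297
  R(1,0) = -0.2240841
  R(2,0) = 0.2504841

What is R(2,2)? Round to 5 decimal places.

Richardson extrapolation on the trapezoidal column (denominator 4−1=3):
R(1,1) = -0.2240841 + (-0.2240841 − 1.8978297)/3 = -0.9313887
R(2,1) = (4·0.2504841 − (-0.2240841)) / 3 = 0.4086735
R(2,2) = (16·0.4086735 − (-0.9313887)) / 15 = 0.4980110

0.49801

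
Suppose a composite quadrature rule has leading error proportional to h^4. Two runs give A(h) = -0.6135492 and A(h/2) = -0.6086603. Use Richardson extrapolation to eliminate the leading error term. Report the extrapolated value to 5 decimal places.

-0.60833

Extrapolated value = (16·A(h/2) − A(h)) / (16 − 1)
= (16·(-0.6086603) − (-0.6135492)) / 15
= -9.1250156 / 15 = -0.6083344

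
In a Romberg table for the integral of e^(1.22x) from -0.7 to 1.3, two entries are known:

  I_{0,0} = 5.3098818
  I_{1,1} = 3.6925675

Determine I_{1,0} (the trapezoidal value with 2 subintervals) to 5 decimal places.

4.09690

From I_{1,1} = (4·I_{1,0} − I_{0,0})/3, solve for I_{1,0}:
4·I_{1,0} = 3·3.6925675 + 5.3098818 = 16.3875843
I_{1,0} = 4.0968961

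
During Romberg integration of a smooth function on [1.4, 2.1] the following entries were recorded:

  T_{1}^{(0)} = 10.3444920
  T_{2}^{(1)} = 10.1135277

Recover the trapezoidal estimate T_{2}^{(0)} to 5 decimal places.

10.17127

From T_{2}^{(1)} = (4·T_{2}^{(0)} − T_{1}^{(0)})/3, solve for T_{2}^{(0)}:
4·T_{2}^{(0)} = 3·10.1135277 + 10.3444920 = 40.6850751
T_{2}^{(0)} = 10.1712688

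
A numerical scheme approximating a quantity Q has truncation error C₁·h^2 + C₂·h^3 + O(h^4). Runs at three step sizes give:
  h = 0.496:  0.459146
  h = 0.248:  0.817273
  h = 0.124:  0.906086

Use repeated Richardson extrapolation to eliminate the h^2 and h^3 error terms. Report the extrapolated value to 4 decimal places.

0.9356

First eliminate the h^2 term (factor 2^2 = 4):
  B₁ = (4·0.817273 − 0.459146)/3 = 0.936649
  B₂ = (4·0.906086 − 0.817273)/3 = 0.935690
Then eliminate the h^3 term (factor 2^3 = 8):
  (8·0.935690 − 0.936649)/7 = 0.935553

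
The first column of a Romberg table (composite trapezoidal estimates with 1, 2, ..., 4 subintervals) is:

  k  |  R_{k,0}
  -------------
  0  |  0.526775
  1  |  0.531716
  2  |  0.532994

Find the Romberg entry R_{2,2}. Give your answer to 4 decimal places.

0.5334

Richardson extrapolation on the trapezoidal column (denominator 4−1=3):
R_{1,1} = 0.531716 + (0.531716 − 0.526775)/3 = 0.533363
R_{2,1} = 0.532994 + (0.532994 − 0.531716)/3 = 0.533420
R_{2,2} = (16·0.533420 − 0.533363) / 15 = 0.533424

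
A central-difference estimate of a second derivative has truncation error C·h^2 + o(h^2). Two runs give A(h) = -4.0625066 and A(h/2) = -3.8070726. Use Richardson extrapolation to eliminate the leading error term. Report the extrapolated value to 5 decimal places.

-3.72193

The leading error scales as h^2; refining by a factor of 2 reduces it by 2^2 = 4.
Extrapolated value = (4·A(h/2) − A(h)) / (4 − 1)
= (4·(-3.8070726) − (-4.0625066)) / 3
= -11.1657838 / 3 = -3.7219279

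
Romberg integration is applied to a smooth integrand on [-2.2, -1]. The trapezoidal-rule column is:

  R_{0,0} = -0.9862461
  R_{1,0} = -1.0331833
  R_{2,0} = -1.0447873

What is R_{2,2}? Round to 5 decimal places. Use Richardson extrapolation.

Richardson extrapolation on the trapezoidal column (denominator 4−1=3):
R_{1,1} = -1.0331833 + (-1.0331833 − (-0.9862461))/3 = -1.0488290
R_{2,1} = (4·(-1.0447873) − (-1.0331833)) / 3 = -1.0486553
R_{2,2} = -1.0486553 + (-1.0486553 − (-1.0488290))/15 = -1.0486437
(Column j=1 coincides with Simpson's rule on the same nodes.)

-1.04864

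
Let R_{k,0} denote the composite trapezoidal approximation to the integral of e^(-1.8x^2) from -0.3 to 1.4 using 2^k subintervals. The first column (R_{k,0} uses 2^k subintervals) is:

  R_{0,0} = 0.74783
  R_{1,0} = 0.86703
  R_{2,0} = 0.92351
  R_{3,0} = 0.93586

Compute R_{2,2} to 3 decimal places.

0.945

Richardson extrapolation on the trapezoidal column (denominator 4−1=3):
R_{1,1} = (4·0.86703 − 0.74783) / 3 = 0.90676
R_{2,1} = 0.92351 + (0.92351 − 0.86703)/3 = 0.94234
R_{2,2} = (16·0.94234 − 0.90676) / 15 = 0.94471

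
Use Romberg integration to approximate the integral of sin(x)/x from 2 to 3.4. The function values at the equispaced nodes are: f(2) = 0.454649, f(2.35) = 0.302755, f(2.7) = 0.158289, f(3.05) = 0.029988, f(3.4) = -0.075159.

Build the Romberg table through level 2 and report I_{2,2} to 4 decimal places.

I_{0,0} (trapezoid, 1 panel, h=1.4000): 0.265643
I_{1,0} (trapezoid, 2 panels, h=0.7000): 0.243624
I_{2,0} (trapezoid, 4 panels, h=0.3500): 0.238272
I_{1,1} = 0.243624 + (0.243624 − 0.265643)/3 = 0.236284
I_{2,1} = 0.238272 + (0.238272 − 0.243624)/3 = 0.236488
I_{2,2} = 0.236488 + (0.236488 − 0.236284)/15 = 0.236502

0.2365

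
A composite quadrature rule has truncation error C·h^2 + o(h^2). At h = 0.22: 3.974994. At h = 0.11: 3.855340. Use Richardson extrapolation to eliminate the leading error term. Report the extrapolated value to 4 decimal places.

Extrapolated value = (4·A(h/2) − A(h)) / (4 − 1)
= (4·3.855340 − 3.974994) / 3
= 11.446366 / 3 = 3.815455

3.8155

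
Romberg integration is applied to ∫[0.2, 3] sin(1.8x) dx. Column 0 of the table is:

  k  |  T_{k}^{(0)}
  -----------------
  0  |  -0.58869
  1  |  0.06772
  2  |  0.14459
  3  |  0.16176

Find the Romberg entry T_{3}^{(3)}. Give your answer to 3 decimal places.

T_{1}^{(1)} = 0.06772 + (0.06772 − (-0.58869))/3 = 0.28652
T_{2}^{(1)} = (4·0.14459 − 0.06772) / 3 = 0.17021
T_{3}^{(1)} = 0.16176 + (0.16176 − 0.14459)/3 = 0.16748
T_{2}^{(2)} = (16·0.17021 − 0.28652) / 15 = 0.16246
T_{3}^{(2)} = (16·0.16748 − 0.17021) / 15 = 0.16730
T_{3}^{(3)} = 0.16730 + (0.16730 − 0.16246)/63 = 0.16738

0.167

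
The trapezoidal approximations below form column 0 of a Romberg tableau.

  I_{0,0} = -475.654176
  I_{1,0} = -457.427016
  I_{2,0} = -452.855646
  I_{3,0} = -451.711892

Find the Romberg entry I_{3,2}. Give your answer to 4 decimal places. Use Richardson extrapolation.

I_{2,1} = (4·(-452.855646) − (-457.427016)) / 3 = -451.331856
I_{3,1} = (4·(-451.711892) − (-452.855646)) / 3 = -451.330641
I_{3,2} = -451.330641 + (-451.330641 − (-451.331856))/15 = -451.330560

-451.3306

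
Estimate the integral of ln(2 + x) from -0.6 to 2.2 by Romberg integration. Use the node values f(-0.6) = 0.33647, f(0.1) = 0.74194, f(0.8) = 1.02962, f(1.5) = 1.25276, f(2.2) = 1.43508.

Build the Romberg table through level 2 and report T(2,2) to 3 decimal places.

T(0,0) (trapezoid, 1 panel, h=2.8000): 2.48017
T(1,0) (trapezoid, 2 panels, h=1.4000): 2.68155
T(2,0) (trapezoid, 4 panels, h=0.7000): 2.73707
T(1,1) = 2.68155 + (2.68155 − 2.48017)/3 = 2.74868
T(2,1) = 2.73707 + (2.73707 − 2.68155)/3 = 2.75558
T(2,2) = 2.75558 + (2.75558 − 2.74868)/15 = 2.75604

2.756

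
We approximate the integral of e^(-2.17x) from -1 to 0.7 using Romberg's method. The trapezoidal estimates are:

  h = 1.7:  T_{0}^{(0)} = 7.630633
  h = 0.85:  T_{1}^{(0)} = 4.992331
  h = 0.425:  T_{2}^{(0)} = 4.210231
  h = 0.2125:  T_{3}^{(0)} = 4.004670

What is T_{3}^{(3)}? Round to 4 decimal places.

Richardson extrapolation on the trapezoidal column (denominator 4−1=3):
T_{1}^{(1)} = (4·4.992331 − 7.630633) / 3 = 4.112897
T_{2}^{(1)} = 4.210231 + (4.210231 − 4.992331)/3 = 3.949531
T_{3}^{(1)} = 4.004670 + (4.004670 − 4.210231)/3 = 3.936150
T_{2}^{(2)} = 3.949531 + (3.949531 − 4.112897)/15 = 3.938640
T_{3}^{(2)} = (16·3.936150 − 3.949531) / 15 = 3.935258
T_{3}^{(3)} = (64·3.935258 − 3.938640) / 63 = 3.935204

3.9352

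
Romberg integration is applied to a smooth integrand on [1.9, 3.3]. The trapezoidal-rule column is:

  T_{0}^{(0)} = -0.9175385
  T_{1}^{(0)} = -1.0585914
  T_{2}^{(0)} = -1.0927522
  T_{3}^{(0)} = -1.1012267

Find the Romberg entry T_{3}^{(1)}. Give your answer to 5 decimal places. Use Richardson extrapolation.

-1.10405

Richardson extrapolation on the trapezoidal column (denominator 4−1=3):
T_{3}^{(1)} = (4·(-1.1012267) − (-1.0927522)) / 3 = -1.1040515
(Column j=1 coincides with Simpson's rule on the same nodes.)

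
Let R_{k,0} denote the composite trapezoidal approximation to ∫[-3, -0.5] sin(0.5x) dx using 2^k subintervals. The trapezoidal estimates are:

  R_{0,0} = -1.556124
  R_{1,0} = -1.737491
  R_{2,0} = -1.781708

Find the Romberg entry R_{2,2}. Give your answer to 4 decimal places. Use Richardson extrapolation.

-1.7963

Richardson extrapolation on the trapezoidal column (denominator 4−1=3):
R_{1,1} = (4·(-1.737491) − (-1.556124)) / 3 = -1.797947
R_{2,1} = -1.781708 + (-1.781708 − (-1.737491))/3 = -1.796447
R_{2,2} = -1.796447 + (-1.796447 − (-1.797947))/15 = -1.796347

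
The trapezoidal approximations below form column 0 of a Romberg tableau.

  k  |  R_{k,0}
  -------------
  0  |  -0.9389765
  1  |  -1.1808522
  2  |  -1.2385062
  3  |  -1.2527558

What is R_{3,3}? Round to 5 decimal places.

-1.25749

R_{1,1} = -1.1808522 + (-1.1808522 − (-0.9389765))/3 = -1.2614774
R_{2,1} = -1.2385062 + (-1.2385062 − (-1.1808522))/3 = -1.2577242
R_{3,1} = (4·(-1.2527558) − (-1.2385062)) / 3 = -1.2575057
R_{2,2} = (16·(-1.2577242) − (-1.2614774)) / 15 = -1.2574740
R_{3,2} = (16·(-1.2575057) − (-1.2577242)) / 15 = -1.2574911
R_{3,3} = -1.2574911 + (-1.2574911 − (-1.2574740))/63 = -1.2574914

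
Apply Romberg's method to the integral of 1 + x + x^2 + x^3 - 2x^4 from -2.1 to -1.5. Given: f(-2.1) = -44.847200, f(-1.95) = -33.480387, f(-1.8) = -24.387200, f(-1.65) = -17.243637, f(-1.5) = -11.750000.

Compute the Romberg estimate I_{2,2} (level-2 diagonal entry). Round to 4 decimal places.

I_{0,0} (trapezoid, 1 panel, h=0.6000): -16.979160
I_{1,0} (trapezoid, 2 panels, h=0.3000): -15.805740
I_{2,0} (trapezoid, 4 panels, h=0.1500): -15.511474
I_{1,1} = -15.805740 + (-15.805740 − (-16.979160))/3 = -15.414600
I_{2,1} = -15.511474 + (-15.511474 − (-15.805740))/3 = -15.413385
I_{2,2} = -15.413385 + (-15.413385 − (-15.414600))/15 = -15.413304

-15.4133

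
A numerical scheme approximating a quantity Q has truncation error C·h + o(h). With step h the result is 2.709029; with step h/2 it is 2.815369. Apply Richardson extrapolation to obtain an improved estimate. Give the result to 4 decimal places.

2.9217

The leading error scales as h; refining by a factor of 2 reduces it by 2^1 = 2.
Extrapolated value = (2·A(h/2) − A(h)) / (2 − 1)
= (2·2.815369 − 2.709029) / 1
= 2.921709 / 1 = 2.921709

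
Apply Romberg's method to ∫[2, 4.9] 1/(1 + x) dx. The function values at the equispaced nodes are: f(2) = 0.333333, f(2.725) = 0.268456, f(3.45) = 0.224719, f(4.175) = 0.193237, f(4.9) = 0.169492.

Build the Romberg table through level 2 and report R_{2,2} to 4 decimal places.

R_{0,0} (trapezoid, 1 panel, h=2.9000): 0.729096
R_{1,0} (trapezoid, 2 panels, h=1.4500): 0.690391
R_{2,0} (trapezoid, 4 panels, h=0.7250): 0.679923
R_{1,1} = 0.690391 + (0.690391 − 0.729096)/3 = 0.677489
R_{2,1} = 0.679923 + (0.679923 − 0.690391)/3 = 0.676434
R_{2,2} = 0.676434 + (0.676434 − 0.677489)/15 = 0.676364

0.6764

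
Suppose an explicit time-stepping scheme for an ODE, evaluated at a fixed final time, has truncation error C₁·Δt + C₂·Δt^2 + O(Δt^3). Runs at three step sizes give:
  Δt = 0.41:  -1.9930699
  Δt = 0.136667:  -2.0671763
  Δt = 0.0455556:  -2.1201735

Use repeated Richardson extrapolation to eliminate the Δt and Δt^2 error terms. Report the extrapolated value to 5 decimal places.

First eliminate the Δt term (factor 3^1 = 3):
  B₁ = (3·(-2.0671763) − (-1.9930699))/2 = -2.1042295
  B₂ = (3·(-2.1201735) − (-2.0671763))/2 = -2.1466721
Then eliminate the Δt^2 term (factor 3^2 = 9):
  (9·(-2.1466721) − (-2.1042295))/8 = -2.1519774

-2.15198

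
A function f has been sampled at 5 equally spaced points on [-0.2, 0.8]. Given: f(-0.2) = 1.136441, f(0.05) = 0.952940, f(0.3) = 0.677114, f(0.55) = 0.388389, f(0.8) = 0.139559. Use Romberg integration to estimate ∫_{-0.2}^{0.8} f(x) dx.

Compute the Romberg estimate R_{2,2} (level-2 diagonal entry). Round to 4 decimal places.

R_{0,0} (trapezoid, 1 panel, h=1.0000): 0.638000
R_{1,0} (trapezoid, 2 panels, h=0.5000): 0.657557
R_{2,0} (trapezoid, 4 panels, h=0.2500): 0.664111
R_{1,1} = 0.657557 + (0.657557 − 0.638000)/3 = 0.664076
R_{2,1} = 0.664111 + (0.664111 − 0.657557)/3 = 0.666296
R_{2,2} = 0.666296 + (0.666296 − 0.664076)/15 = 0.666444

0.6664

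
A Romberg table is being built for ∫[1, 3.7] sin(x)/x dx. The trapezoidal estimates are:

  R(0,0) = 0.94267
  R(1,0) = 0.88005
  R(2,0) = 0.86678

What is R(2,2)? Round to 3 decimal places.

R(1,1) = 0.88005 + (0.88005 − 0.94267)/3 = 0.85918
R(2,1) = 0.86678 + (0.86678 − 0.88005)/3 = 0.86236
R(2,2) = 0.86236 + (0.86236 − 0.85918)/15 = 0.86257
(Column j=1 coincides with Simpson's rule on the same nodes.)

0.863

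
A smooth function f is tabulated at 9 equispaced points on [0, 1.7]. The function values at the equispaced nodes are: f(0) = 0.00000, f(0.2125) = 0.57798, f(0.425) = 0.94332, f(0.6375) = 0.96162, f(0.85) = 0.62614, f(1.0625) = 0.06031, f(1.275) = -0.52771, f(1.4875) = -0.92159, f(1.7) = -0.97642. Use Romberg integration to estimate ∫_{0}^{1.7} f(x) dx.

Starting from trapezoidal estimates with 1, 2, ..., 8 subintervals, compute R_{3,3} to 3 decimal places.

0.270

R_{0,0} (trapezoid, 1 panel, h=1.7000): -0.82996
R_{1,0} (trapezoid, 2 panels, h=0.8500): 0.11724
R_{2,0} (trapezoid, 4 panels, h=0.4250): 0.23525
R_{3,0} (trapezoid, 8 panels, h=0.2125): 0.26177
R_{1,1} = 0.11724 + (0.11724 − (-0.82996))/3 = 0.43297
R_{2,1} = 0.23525 + (0.23525 − 0.11724)/3 = 0.27459
R_{3,1} = 0.26177 + (0.26177 − 0.23525)/3 = 0.27061
R_{2,2} = 0.27459 + (0.27459 − 0.43297)/15 = 0.26403
R_{3,2} = 0.27061 + (0.27061 − 0.27459)/15 = 0.27034
R_{3,3} = 0.27034 + (0.27034 − 0.26403)/63 = 0.27044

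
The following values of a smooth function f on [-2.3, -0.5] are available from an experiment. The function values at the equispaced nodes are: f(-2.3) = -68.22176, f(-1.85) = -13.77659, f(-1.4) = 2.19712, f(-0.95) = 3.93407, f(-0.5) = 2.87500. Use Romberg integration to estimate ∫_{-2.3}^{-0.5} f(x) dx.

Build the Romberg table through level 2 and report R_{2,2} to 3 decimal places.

-14.920

R_{0,0} (trapezoid, 1 panel, h=1.8000): -58.81208
R_{1,0} (trapezoid, 2 panels, h=0.9000): -27.42863
R_{2,0} (trapezoid, 4 panels, h=0.4500): -18.14345
R_{1,1} = -27.42863 + (-27.42863 − (-58.81208))/3 = -16.96748
R_{2,1} = -18.14345 + (-18.14345 − (-27.42863))/3 = -15.04839
R_{2,2} = -15.04839 + (-15.04839 − (-16.96748))/15 = -14.92045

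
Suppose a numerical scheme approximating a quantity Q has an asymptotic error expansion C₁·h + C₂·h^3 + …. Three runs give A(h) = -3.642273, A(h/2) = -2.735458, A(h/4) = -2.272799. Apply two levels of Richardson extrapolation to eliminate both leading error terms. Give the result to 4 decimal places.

-1.8075

First eliminate the h term (factor 2^1 = 2):
  B₁ = (2·(-2.735458) − (-3.642273))/1 = -1.828643
  B₂ = (2·(-2.272799) − (-2.735458))/1 = -1.810140
Then eliminate the h^3 term (factor 2^3 = 8):
  (8·(-1.810140) − (-1.828643))/7 = -1.807497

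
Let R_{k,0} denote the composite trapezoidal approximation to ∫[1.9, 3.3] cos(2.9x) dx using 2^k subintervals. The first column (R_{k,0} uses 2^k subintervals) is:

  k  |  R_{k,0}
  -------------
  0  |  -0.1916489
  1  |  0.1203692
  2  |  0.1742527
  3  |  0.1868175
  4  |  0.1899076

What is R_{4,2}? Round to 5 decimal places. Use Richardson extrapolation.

0.19093

Richardson extrapolation on the trapezoidal column (denominator 4−1=3):
R_{3,1} = 0.1868175 + (0.1868175 − 0.1742527)/3 = 0.1910058
R_{4,1} = 0.1899076 + (0.1899076 − 0.1868175)/3 = 0.1909376
R_{4,2} = 0.1909376 + (0.1909376 − 0.1910058)/15 = 0.1909331
(Column j=1 coincides with Simpson's rule on the same nodes.)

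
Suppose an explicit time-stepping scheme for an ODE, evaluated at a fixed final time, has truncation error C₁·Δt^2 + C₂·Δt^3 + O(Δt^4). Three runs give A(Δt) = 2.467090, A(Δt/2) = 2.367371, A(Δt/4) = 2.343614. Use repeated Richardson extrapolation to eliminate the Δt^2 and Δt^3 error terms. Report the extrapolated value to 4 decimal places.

First eliminate the Δt^2 term (factor 2^2 = 4):
  B₁ = (4·2.367371 − 2.467090)/3 = 2.334131
  B₂ = (4·2.343614 − 2.367371)/3 = 2.335695
Then eliminate the Δt^3 term (factor 2^3 = 8):
  (8·2.335695 − 2.334131)/7 = 2.335918

2.3359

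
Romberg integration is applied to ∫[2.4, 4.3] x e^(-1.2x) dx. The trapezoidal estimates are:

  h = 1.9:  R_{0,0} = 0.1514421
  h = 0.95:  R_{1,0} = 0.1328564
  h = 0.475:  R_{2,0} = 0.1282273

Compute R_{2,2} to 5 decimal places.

R_{1,1} = 0.1328564 + (0.1328564 − 0.1514421)/3 = 0.1266612
R_{2,1} = (4·0.1282273 − 0.1328564) / 3 = 0.1266843
R_{2,2} = (16·0.1266843 − 0.1266612) / 15 = 0.1266858

0.12669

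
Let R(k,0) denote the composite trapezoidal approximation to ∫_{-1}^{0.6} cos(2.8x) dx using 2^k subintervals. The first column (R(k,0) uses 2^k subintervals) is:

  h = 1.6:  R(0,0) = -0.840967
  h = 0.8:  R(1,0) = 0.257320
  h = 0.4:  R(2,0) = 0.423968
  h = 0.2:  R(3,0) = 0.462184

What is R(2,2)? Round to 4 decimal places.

0.4699

Richardson extrapolation on the trapezoidal column (denominator 4−1=3):
R(1,1) = 0.257320 + (0.257320 − (-0.840967))/3 = 0.623416
R(2,1) = 0.423968 + (0.423968 − 0.257320)/3 = 0.479517
R(2,2) = 0.479517 + (0.479517 − 0.623416)/15 = 0.469924
(Column j=1 coincides with Simpson's rule on the same nodes.)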